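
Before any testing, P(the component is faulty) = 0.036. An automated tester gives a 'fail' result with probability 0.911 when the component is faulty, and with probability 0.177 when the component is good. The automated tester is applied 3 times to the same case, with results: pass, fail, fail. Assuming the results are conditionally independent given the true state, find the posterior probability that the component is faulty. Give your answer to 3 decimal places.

Posterior P(H) ≈ 0.097

Let H be the event that the component is faulty; start with P(H) = 0.036. P('fail'|H) = 0.911, P('fail'|¬H) = 0.177.
Update on result 1 ('pass'): P(H) ← 0.089·0.0360 / (0.089·0.0360 + 0.823·0.9640) = 0.0032040/0.79658 = 0.0040.
Update on result 2 ('fail'): P(H) ← 0.911·0.0040 / (0.911·0.0040 + 0.177·0.9960) = 0.0036642/0.17995 = 0.0204.
Update on result 3 ('fail'): P(H) ← 0.911·0.0204 / (0.911·0.0204 + 0.177·0.9796) = 0.018550/0.19195 = 0.0966.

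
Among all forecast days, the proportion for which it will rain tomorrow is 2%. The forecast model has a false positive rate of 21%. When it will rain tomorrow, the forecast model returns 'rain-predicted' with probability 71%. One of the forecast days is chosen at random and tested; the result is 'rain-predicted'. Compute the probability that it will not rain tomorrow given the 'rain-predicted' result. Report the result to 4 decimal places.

P(¬H | E) ≈ 0.9355

Let H be the event that it will rain tomorrow. P(H) = 0.02, so P(¬H) = 0.98. With E the 'rain-predicted' result, P(E|H) = 0.71 and P(E|¬H) = 0.21.
P(E) = 0.71·0.02 + 0.21·0.98 = 0.014200 + 0.20580 = 0.22000.
By Bayes' theorem, P(H|E) = 0.014200 / 0.22000 = 0.0645. Hence P(¬H|E) = 1 − 0.0645 = 0.9355.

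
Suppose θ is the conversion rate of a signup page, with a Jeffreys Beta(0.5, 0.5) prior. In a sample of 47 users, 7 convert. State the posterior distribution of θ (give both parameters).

Posterior: Beta(7.5, 40.5)

The binomial likelihood is conjugate to the Beta prior: with 7 successes and 40 failures, the posterior is Beta(0.5+7, 0.5+40) = Beta(7.5, 40.5).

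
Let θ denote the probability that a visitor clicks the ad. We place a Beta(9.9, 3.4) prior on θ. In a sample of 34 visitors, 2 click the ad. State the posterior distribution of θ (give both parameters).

Posterior: Beta(11.9, 35.4)

The binomial likelihood is conjugate to the Beta prior: with 2 successes and 32 failures, the posterior is Beta(9.9+2, 3.4+32) = Beta(11.9, 35.4).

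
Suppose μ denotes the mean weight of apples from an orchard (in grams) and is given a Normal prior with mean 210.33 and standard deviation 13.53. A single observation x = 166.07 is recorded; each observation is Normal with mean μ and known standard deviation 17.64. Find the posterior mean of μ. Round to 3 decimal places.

Prior precision 1/τ₀² = 1/13.53² = 0.00546266; data precision n/σ² = 1/17.64² = 0.00321368.
Posterior precision = 0.00546266 + 0.00321368 = 0.00867634.
Posterior mean = (0.00546266·210.33 + 0.00321368·166.07) / 0.00867634 = 193.936.

Posterior mean ≈ 193.936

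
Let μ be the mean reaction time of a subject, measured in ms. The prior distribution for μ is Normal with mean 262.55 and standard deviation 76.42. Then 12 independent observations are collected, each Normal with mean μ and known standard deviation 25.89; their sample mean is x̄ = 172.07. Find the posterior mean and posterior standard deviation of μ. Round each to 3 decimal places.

Posterior mean ≈ 172.927; posterior SD ≈ 7.438

Prior precision 1/τ₀² = 1/76.42² = 0.00017123; data precision n/σ² = 12/25.89² = 0.0179026.
Posterior precision = 0.00017123 + 0.0179026 = 0.0180739, giving posterior SD = 1/√0.0180739 = 7.438.
Posterior mean = (0.00017123·262.55 + 0.0179026·172.07) / 0.0180739 = 172.927.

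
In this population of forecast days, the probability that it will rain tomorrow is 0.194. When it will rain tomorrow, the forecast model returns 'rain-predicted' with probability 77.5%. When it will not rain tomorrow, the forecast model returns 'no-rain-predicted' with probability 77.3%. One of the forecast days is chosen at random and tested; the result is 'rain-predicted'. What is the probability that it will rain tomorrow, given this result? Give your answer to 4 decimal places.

Write H for 'it will rain tomorrow'. Prior odds H:¬H = 0.194/0.806 = 0.24069. For the 'rain-predicted' outcome, the likelihood ratio is 0.775/0.227 = 3.4141.
Posterior odds = 0.24069 × 3.4141 = 0.82176, so P(H|E) = 0.82176/(1+0.82176) = 0.4511.

P(H | E) ≈ 0.4511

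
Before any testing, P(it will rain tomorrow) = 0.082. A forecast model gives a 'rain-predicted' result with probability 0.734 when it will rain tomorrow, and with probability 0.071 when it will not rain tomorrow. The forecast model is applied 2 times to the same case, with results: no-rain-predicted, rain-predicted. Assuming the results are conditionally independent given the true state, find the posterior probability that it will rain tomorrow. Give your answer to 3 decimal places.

Posterior P(H) ≈ 0.209

Let H be the event that it will rain tomorrow; start with P(H) = 0.082. P('rain-predicted'|H) = 0.734, P('rain-predicted'|¬H) = 0.071.
Update on result 1 ('no-rain-predicted'): P(H) ← 0.266·0.0820 / (0.266·0.0820 + 0.929·0.9180) = 0.021812/0.87463 = 0.0249.
Update on result 2 ('rain-predicted'): P(H) ← 0.734·0.0249 / (0.734·0.0249 + 0.071·0.9751) = 0.018305/0.087534 = 0.2091.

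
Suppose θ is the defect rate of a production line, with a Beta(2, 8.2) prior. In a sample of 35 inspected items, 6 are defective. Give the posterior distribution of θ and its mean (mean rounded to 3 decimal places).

Observing 6 successes and 29 failures updates Beta(2, 8.2) by adding the success and failure counts to the two shape parameters: α = 2+6 = 8, β = 8.2+29 = 37.2.
Posterior mean = α/(α+β) = 8/45.2 = 0.177.

Posterior: Beta(8, 37.2); mean ≈ 0.177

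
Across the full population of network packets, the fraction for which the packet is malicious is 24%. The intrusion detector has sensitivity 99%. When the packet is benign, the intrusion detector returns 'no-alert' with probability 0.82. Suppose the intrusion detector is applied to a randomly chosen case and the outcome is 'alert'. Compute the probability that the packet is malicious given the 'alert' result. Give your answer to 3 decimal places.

Let H be the event that the packet is malicious. P(H) = 0.24, so P(¬H) = 0.76. With E the 'alert' result, P(E|H) = 0.99 and P(E|¬H) = 0.18.
P(E) = 0.99·0.24 + 0.18·0.76 = 0.23760 + 0.13680 = 0.37440.
By Bayes' theorem, P(H|E) = 0.23760 / 0.37440 = 0.635.

P(H | E) ≈ 0.635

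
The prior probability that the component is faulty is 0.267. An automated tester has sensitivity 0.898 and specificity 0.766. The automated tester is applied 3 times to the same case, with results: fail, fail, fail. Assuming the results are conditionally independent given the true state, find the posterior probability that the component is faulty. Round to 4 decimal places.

With H the event that the component is faulty, the joint likelihood of the observed sequence is P(data|H) = 0.898·0.898·0.898 = 0.72415 and P(data|¬H) = 0.234·0.234·0.234 = 0.012813.
Bayes: P(H|data) = 0.267·0.72415 / (0.267·0.72415 + 0.733·0.012813) = 0.19335/0.20274 = 0.9537.

Posterior P(H) ≈ 0.9537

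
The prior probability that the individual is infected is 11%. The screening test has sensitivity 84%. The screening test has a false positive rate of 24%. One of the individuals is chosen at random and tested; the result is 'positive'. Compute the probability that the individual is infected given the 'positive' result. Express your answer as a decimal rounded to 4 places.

P(H | E) ≈ 0.3020

Let H be the event that the individual is infected. P(H) = 0.11, so P(¬H) = 0.89. With E the 'positive' result, P(E|H) = 0.84 and P(E|¬H) = 0.24.
P(E) = 0.84·0.11 + 0.24·0.89 = 0.092400 + 0.21360 = 0.30600.
By Bayes' theorem, P(H|E) = 0.092400 / 0.30600 = 0.3020.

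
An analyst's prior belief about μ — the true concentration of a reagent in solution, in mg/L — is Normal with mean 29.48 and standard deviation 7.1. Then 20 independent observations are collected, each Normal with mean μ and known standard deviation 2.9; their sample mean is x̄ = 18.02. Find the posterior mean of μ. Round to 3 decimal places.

Posterior mean ≈ 18.115

With known σ, the Normal prior is conjugate. Weight on the data is w = (n/σ²)/(n/σ² + 1/τ₀²) = 2.37812/(2.37812+0.0198373) = 0.99173.
Posterior mean = w·x̄ + (1−w)·μ₀ = 0.99173·18.02 + 0.0082726·29.48 = 18.115.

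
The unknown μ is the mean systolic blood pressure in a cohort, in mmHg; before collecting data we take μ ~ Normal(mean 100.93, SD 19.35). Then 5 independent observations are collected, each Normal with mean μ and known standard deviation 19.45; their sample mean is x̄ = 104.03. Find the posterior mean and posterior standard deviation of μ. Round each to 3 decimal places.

Prior precision 1/τ₀² = 1/19.35² = 0.00267078; data precision n/σ² = 5/19.45² = 0.0132169.
Posterior precision = 0.00267078 + 0.0132169 = 0.0158877, giving posterior SD = 1/√0.0158877 = 7.934.
Posterior mean = (0.00267078·100.93 + 0.0132169·104.03) / 0.0158877 = 103.509.

Posterior mean ≈ 103.509; posterior SD ≈ 7.934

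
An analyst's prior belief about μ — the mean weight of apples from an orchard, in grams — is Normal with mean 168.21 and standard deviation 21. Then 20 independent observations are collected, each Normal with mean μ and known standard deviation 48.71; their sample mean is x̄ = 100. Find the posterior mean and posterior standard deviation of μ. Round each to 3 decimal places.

With known σ, the Normal prior is conjugate. Weight on the data is w = (n/σ²)/(n/σ² + 1/τ₀²) = 0.00842934/(0.00842934+0.00226757) = 0.78802.
Posterior mean = w·x̄ + (1−w)·μ₀ = 0.78802·100 + 0.21198·168.21 = 114.459. Posterior variance = 1/(0.00842934+0.00226757) = 93.4849, so SD = 9.669.

Posterior mean ≈ 114.459; posterior SD ≈ 9.669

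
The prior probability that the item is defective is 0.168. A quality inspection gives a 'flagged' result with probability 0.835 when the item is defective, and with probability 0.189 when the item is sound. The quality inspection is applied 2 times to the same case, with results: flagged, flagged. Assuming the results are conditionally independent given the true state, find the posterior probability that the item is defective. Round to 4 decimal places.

Let H be the event that the item is defective; start with P(H) = 0.168. P('flagged'|H) = 0.835, P('flagged'|¬H) = 0.189.
Update on result 1 ('flagged'): P(H) ← 0.835·0.1680 / (0.835·0.1680 + 0.189·0.8320) = 0.14028/0.29753 = 0.4715.
Update on result 2 ('flagged'): P(H) ← 0.835·0.4715 / (0.835·0.4715 + 0.189·0.5285) = 0.39369/0.49358 = 0.7976.

Posterior P(H) ≈ 0.7976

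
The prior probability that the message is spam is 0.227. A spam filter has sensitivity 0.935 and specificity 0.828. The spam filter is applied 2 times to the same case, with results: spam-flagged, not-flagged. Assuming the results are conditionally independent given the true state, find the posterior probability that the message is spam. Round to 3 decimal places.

Posterior P(H) ≈ 0.111

With H the event that the message is spam, the joint likelihood of the observed sequence is P(data|H) = 0.935·0.065 = 0.060775 and P(data|¬H) = 0.172·0.828 = 0.14242.
Bayes: P(H|data) = 0.227·0.060775 / (0.227·0.060775 + 0.773·0.14242) = 0.013796/0.12388 = 0.1114.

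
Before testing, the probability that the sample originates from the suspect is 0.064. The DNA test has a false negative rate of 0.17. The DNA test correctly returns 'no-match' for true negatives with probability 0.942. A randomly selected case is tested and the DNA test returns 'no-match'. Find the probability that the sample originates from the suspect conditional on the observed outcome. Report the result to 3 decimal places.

Write H for 'the sample originates from the suspect'. Prior odds H:¬H = 0.064/0.936 = 0.068376. For the 'no-match' outcome, the likelihood ratio is 0.17/0.942 = 0.18047.
Posterior odds = 0.068376 × 0.18047 = 0.012340, so P(H|E) = 0.012340/(1+0.012340) = 0.012.

P(H | E) ≈ 0.012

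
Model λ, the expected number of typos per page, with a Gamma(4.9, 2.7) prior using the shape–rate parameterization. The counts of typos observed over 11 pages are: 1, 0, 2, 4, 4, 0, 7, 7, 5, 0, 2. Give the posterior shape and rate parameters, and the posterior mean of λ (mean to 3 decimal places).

Posterior: Gamma(shape=36.9, rate=13.7); mean ≈ 2.693

The Poisson likelihood adds the total count to the shape and the number of exposure periods to the rate. Here ∑xᵢ = 32 and n = 11, so shape 4.9→36.9 and rate 2.7→13.7.
E[λ | data] = 36.9/13.7 = 2.693.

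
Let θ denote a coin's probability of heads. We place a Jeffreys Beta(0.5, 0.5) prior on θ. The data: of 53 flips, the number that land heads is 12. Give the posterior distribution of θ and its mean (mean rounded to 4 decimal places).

Posterior: Beta(12.5, 41.5); mean ≈ 0.2315

The binomial likelihood is conjugate to the Beta prior: with 12 successes and 41 failures, the posterior is Beta(0.5+12, 0.5+41) = Beta(12.5, 41.5).
E[θ | data] = 12.5/(12.5+41.5) = 0.2315.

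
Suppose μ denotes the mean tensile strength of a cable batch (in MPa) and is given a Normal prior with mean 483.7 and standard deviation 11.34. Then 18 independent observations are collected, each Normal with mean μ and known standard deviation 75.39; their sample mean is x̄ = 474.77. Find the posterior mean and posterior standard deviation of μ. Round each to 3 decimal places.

Posterior mean ≈ 481.116; posterior SD ≈ 9.559

With known σ, the Normal prior is conjugate. Weight on the data is w = (n/σ²)/(n/σ² + 1/τ₀²) = 0.00316698/(0.00316698+0.00777632) = 0.28940.
Posterior mean = w·x̄ + (1−w)·μ₀ = 0.28940·474.77 + 0.71060·483.7 = 481.116. Posterior variance = 1/(0.00316698+0.00777632) = 91.3802, so SD = 9.559.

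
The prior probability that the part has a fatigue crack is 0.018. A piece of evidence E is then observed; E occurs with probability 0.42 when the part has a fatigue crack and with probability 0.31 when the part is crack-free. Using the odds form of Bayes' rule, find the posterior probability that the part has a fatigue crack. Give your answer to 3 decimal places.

Posterior probability ≈ 0.024

Prior odds = 0.018/(1−0.018) = 0.018330.
Likelihood ratio for E = 0.42/0.31 = 1.3548.
Posterior odds = prior odds × LR = 0.024834.
Posterior probability = odds/(1+odds) = 0.024834/1.0248 = 0.024.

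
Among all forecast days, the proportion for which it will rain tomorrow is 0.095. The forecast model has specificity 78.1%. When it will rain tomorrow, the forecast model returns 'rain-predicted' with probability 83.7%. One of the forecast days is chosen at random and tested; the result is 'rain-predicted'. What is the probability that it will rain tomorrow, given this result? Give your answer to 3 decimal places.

Write H for 'it will rain tomorrow'. Prior odds H:¬H = 0.095/0.905 = 0.10497. For the 'rain-predicted' outcome, the likelihood ratio is 0.837/0.219 = 3.8219.
Posterior odds = 0.10497 × 3.8219 = 0.40120, so P(H|E) = 0.40120/(1+0.40120) = 0.286.

P(H | E) ≈ 0.286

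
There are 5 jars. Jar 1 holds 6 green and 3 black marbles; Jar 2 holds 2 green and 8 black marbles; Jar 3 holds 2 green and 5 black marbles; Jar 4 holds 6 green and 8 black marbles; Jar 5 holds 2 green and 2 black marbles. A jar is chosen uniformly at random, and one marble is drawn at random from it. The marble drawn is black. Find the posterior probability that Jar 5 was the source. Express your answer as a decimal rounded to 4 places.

Posterior probability ≈ 0.1713

Tabulate prior·likelihood by source: [1] prior 0.2, lik 0.3333, product 0.06667; [2] prior 0.2, lik 0.8, product 0.1600; [3] prior 0.2, lik 0.7143, product 0.1429; [4] prior 0.2, lik 0.5714, product 0.1143; [5] prior 0.2, lik 0.5, product 0.1000.
Normalizing constant = 0.58381; the posterior for Jar 5 is its product over the sum, 0.1000/0.58381 = 0.1713.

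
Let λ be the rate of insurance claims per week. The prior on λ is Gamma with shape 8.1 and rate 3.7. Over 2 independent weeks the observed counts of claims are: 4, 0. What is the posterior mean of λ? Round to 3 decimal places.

The Poisson likelihood adds the total count to the shape and the number of exposure periods to the rate. Here ∑xᵢ = 4 and n = 2, so shape 8.1→12.1 and rate 3.7→5.7.
Posterior mean = shape/rate = 12.1/5.7 = 2.123.

Posterior mean ≈ 2.123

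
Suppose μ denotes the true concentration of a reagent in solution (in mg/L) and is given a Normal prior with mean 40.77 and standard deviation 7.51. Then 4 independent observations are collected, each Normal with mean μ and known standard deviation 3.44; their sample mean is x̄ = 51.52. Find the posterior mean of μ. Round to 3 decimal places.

With known σ, the Normal prior is conjugate. Weight on the data is w = (n/σ²)/(n/σ² + 1/τ₀²) = 0.338021/(0.338021+0.0177305) = 0.95016.
Posterior mean = w·x̄ + (1−w)·μ₀ = 0.95016·51.52 + 0.049840·40.77 = 50.984.

Posterior mean ≈ 50.984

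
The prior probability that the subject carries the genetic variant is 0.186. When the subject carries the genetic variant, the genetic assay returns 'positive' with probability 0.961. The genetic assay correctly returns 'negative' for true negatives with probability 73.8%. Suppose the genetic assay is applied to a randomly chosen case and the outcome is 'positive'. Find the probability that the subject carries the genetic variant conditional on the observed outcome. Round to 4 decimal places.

Let H be the event that the subject carries the genetic variant. P(H) = 0.186, so P(¬H) = 0.814. With E the 'positive' result, P(E|H) = 0.961 and P(E|¬H) = 0.262.
P(E) = 0.961·0.186 + 0.262·0.814 = 0.17875 + 0.21327 = 0.39201.
By Bayes' theorem, P(H|E) = 0.17875 / 0.39201 = 0.4560.

P(H | E) ≈ 0.4560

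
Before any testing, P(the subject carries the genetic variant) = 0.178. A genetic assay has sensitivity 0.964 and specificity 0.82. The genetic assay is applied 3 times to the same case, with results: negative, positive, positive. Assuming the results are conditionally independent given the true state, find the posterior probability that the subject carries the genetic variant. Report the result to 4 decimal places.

Posterior P(H) ≈ 0.2143

Let H be the event that the subject carries the genetic variant; start with P(H) = 0.178. P('positive'|H) = 0.964, P('positive'|¬H) = 0.18.
Update on result 1 ('negative'): P(H) ← 0.036·0.1780 / (0.036·0.1780 + 0.82·0.8220) = 0.0064080/0.68045 = 0.0094.
Update on result 2 ('positive'): P(H) ← 0.964·0.0094 / (0.964·0.0094 + 0.18·0.9906) = 0.0090783/0.18738 = 0.0484.
Update on result 3 ('positive'): P(H) ← 0.964·0.0484 / (0.964·0.0484 + 0.18·0.9516) = 0.046704/0.21798 = 0.2143.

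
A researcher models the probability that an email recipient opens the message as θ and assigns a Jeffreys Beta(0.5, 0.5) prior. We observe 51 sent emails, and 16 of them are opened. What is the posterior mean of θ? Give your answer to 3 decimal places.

Posterior mean ≈ 0.317

Observing 16 successes and 35 failures updates Beta(0.5, 0.5) by adding the success and failure counts to the two shape parameters: α = 0.5+16 = 16.5, β = 0.5+35 = 35.5.
Posterior mean = α/(α+β) = 16.5/52 = 0.317.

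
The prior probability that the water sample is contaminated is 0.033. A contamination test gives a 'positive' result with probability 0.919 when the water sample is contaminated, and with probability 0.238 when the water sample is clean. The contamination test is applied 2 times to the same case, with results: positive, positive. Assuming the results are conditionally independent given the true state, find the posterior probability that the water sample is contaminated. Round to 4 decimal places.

With H the event that the water sample is contaminated, the joint likelihood of the observed sequence is P(data|H) = 0.919·0.919 = 0.84456 and P(data|¬H) = 0.238·0.238 = 0.056644.
Bayes: P(H|data) = 0.033·0.84456 / (0.033·0.84456 + 0.967·0.056644) = 0.027871/0.082645 = 0.3372.

Posterior P(H) ≈ 0.3372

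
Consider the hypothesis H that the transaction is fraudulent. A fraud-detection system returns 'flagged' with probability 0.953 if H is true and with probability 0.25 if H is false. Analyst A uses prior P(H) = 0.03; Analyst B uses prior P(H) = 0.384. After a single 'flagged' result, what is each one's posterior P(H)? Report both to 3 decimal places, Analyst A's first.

The likelihood ratio for a 'flagged' result is 0.953/0.25 = 3.8120.
Analyst A: prior odds 0.03/0.97 = 0.030928; posterior odds 0.11790; posterior probability 0.105.
Analyst B: prior odds 0.384/0.616 = 0.62338; posterior odds 2.3763; posterior probability 0.704.

Analyst A: 0.105; Analyst B: 0.704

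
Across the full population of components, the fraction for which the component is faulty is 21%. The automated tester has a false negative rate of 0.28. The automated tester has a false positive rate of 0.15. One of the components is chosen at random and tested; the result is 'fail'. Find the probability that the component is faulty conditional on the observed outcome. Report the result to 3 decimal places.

P(H | E) ≈ 0.561

Write H for 'the component is faulty'. Prior odds H:¬H = 0.21/0.79 = 0.26582. For the 'fail' outcome, the likelihood ratio is 0.72/0.15 = 4.8000.
Posterior odds = 0.26582 × 4.8000 = 1.2759, so P(H|E) = 1.2759/(1+1.2759) = 0.561.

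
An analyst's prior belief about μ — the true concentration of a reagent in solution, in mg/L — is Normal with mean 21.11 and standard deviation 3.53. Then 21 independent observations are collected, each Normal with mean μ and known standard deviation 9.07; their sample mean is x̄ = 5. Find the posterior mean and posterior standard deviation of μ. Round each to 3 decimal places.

Prior precision 1/τ₀² = 1/3.53² = 0.0802510; data precision n/σ² = 21/9.07² = 0.255273.
Posterior precision = 0.0802510 + 0.255273 = 0.335524, giving posterior SD = 1/√0.335524 = 1.726.
Posterior mean = (0.0802510·21.11 + 0.255273·5) / 0.335524 = 8.853.

Posterior mean ≈ 8.853; posterior SD ≈ 1.726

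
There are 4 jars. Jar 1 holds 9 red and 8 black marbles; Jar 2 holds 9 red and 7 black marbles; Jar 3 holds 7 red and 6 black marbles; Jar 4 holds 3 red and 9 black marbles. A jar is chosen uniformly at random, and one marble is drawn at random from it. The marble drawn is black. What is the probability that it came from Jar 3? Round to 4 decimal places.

Posterior probability ≈ 0.2177

P(black|Jar 1) = 0.4706; P(black|Jar 2) = 0.4375; P(black|Jar 3) = 0.4615; P(black|Jar 4) = 0.75.
Prior × likelihood for each source: 0.25·0.4706=0.1176, 0.25·0.4375=0.1094, 0.25·0.4615=0.1154, 0.25·0.75=0.1875. Summing gives P(black) = 0.52991.
P(Jar 3 | black) = 0.1154 / 0.52991 = 0.2177.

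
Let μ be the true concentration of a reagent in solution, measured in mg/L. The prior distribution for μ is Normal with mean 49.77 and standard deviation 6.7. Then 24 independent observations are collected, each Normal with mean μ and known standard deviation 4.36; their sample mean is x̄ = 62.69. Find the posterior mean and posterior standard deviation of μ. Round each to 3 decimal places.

Posterior mean ≈ 62.466; posterior SD ≈ 0.882

Prior precision 1/τ₀² = 1/6.7² = 0.0222767; data precision n/σ² = 24/4.36² = 1.26252.
Posterior precision = 0.0222767 + 1.26252 = 1.28480, giving posterior SD = 1/√1.28480 = 0.882.
Posterior mean = (0.0222767·49.77 + 1.26252·62.69) / 1.28480 = 62.466.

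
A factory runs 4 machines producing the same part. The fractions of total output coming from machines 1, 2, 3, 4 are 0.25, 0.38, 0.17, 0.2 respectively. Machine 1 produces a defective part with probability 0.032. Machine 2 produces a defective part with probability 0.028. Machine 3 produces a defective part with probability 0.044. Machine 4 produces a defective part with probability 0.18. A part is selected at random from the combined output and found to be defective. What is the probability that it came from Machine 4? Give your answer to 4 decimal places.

Posterior probability ≈ 0.5795

Tabulate prior·likelihood by source: [1] prior 0.25, lik 0.032, product 0.008000; [2] prior 0.38, lik 0.028, product 0.01064; [3] prior 0.17, lik 0.044, product 0.007480; [4] prior 0.2, lik 0.18, product 0.03600.
Normalizing constant = 0.062120; the posterior for Machine 4 is its product over the sum, 0.03600/0.062120 = 0.5795.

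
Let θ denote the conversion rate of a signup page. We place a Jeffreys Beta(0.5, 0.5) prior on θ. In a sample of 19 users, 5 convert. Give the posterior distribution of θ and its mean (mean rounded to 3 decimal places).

Posterior: Beta(5.5, 14.5); mean ≈ 0.275

Observing 5 successes and 14 failures updates Beta(0.5, 0.5) by adding the success and failure counts to the two shape parameters: α = 0.5+5 = 5.5, β = 0.5+14 = 14.5.
Posterior mean = α/(α+β) = 5.5/20 = 0.275.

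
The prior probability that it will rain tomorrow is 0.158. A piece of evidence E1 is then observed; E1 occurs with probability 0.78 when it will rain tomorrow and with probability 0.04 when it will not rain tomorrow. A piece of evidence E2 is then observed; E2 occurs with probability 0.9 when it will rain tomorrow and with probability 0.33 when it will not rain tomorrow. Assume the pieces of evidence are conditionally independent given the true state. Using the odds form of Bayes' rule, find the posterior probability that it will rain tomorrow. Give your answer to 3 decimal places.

Posterior probability ≈ 0.909

Prior odds = 0.158/(1−0.158) = 0.18765. In log-odds, ln(0.18765) = -1.6732.
Add log likelihood ratios: ln(19.500) + ln(2.7273) = 3.9737.
Posterior log-odds = 2.3005, so posterior odds = exp(2.3005) = 9.9795. Converting, P(H|E) = 9.9795/10.979 = 0.909.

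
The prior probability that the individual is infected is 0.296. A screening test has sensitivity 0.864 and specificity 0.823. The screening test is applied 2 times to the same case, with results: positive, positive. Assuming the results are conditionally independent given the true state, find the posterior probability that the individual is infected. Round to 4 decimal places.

Let H be the event that the individual is infected; start with P(H) = 0.296. P('positive'|H) = 0.864, P('positive'|¬H) = 0.177.
Update on result 1 ('positive'): P(H) ← 0.864·0.2960 / (0.864·0.2960 + 0.177·0.7040) = 0.25574/0.38035 = 0.6724.
Update on result 2 ('positive'): P(H) ← 0.864·0.6724 / (0.864·0.6724 + 0.177·0.3276) = 0.58094/0.63893 = 0.9092.

Posterior P(H) ≈ 0.9092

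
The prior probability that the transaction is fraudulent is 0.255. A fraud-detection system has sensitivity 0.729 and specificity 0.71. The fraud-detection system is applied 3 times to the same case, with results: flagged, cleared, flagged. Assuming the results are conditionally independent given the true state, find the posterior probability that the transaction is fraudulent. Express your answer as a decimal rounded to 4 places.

With H the event that the transaction is fraudulent, the joint likelihood of the observed sequence is P(data|H) = 0.729·0.271·0.729 = 0.14402 and P(data|¬H) = 0.29·0.71·0.29 = 0.059711.
Bayes: P(H|data) = 0.255·0.14402 / (0.255·0.14402 + 0.745·0.059711) = 0.036725/0.081210 = 0.4522.

Posterior P(H) ≈ 0.4522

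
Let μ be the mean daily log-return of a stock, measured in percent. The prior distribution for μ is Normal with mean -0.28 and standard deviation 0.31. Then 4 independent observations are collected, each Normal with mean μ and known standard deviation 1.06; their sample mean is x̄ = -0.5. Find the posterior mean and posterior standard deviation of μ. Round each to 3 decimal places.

Prior precision 1/τ₀² = 1/0.31² = 10.4058; data precision n/σ² = 4/1.06² = 3.55999.
Posterior precision = 10.4058 + 3.55999 = 13.9658, giving posterior SD = 1/√13.9658 = 0.268.
Posterior mean = (10.4058·-0.28 + 3.55999·-0.5) / 13.9658 = -0.336.

Posterior mean ≈ -0.336; posterior SD ≈ 0.268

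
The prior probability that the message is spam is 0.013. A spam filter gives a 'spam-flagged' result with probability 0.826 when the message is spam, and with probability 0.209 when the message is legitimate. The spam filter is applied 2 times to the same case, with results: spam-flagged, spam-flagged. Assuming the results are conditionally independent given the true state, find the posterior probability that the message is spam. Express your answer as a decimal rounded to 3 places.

Let H be the event that the message is spam; start with P(H) = 0.013. P('spam-flagged'|H) = 0.826, P('spam-flagged'|¬H) = 0.209.
Update on result 1 ('spam-flagged'): P(H) ← 0.826·0.0130 / (0.826·0.0130 + 0.209·0.9870) = 0.010738/0.21702 = 0.0495.
Update on result 2 ('spam-flagged'): P(H) ← 0.826·0.0495 / (0.826·0.0495 + 0.209·0.9505) = 0.040870/0.23953 = 0.1706.

Posterior P(H) ≈ 0.171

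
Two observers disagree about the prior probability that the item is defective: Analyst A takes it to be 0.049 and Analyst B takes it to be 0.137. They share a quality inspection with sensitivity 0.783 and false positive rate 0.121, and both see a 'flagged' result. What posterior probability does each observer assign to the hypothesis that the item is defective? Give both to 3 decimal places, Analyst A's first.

P('+'|H) = 0.783, P('+'|¬H) = 0.121.
Analyst A: numerator 0.783·0.049 = 0.038367; evidence = 0.038367+0.121·0.951 = 0.15344; posterior = 0.250.
Analyst B: numerator 0.783·0.137 = 0.10727; evidence = 0.10727+0.121·0.863 = 0.21169; posterior = 0.507.

Analyst A: 0.250; Analyst B: 0.507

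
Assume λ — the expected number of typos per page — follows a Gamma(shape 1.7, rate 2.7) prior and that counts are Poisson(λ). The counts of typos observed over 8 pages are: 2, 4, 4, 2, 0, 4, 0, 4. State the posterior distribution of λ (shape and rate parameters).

Posterior: Gamma(shape=21.7, rate=10.7)

Total count ∑xᵢ = 20 over n = 8 pages.
Gamma is conjugate to the Poisson likelihood: posterior is Gamma(shape = 1.7+20 = 21.7, rate = 2.7+8 = 10.7).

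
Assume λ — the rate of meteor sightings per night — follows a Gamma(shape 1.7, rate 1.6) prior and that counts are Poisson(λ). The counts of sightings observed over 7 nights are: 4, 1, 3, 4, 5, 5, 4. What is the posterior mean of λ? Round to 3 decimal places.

Total count ∑xᵢ = 26 over n = 7 nights.
Gamma is conjugate to the Poisson likelihood: posterior is Gamma(shape = 1.7+26 = 27.7, rate = 1.6+7 = 8.6).
E[λ | data] = 27.7/8.6 = 3.221.

Posterior mean ≈ 3.221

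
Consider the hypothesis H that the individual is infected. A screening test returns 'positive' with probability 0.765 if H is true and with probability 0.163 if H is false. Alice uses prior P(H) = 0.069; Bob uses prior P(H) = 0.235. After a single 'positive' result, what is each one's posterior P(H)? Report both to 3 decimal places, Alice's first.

P('+'|H) = 0.765, P('+'|¬H) = 0.163.
Alice: numerator 0.765·0.069 = 0.052785; evidence = 0.052785+0.163·0.931 = 0.20454; posterior = 0.258.
Bob: numerator 0.765·0.235 = 0.17977; evidence = 0.17977+0.163·0.765 = 0.30447; posterior = 0.590.

Alice: 0.258; Bob: 0.590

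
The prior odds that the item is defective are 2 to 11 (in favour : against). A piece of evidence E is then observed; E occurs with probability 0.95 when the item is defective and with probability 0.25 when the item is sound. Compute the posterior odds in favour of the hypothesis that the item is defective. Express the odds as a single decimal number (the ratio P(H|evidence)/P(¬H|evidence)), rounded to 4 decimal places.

Prior odds = 2/11 = 0.18182. In log-odds, ln(0.18182) = -1.7047.
Add log likelihood ratio: ln(3.8000) = 1.3350.
Posterior log-odds = -0.36975, so posterior odds = exp(-0.36975) = 0.69091.

Posterior odds ≈ 0.6909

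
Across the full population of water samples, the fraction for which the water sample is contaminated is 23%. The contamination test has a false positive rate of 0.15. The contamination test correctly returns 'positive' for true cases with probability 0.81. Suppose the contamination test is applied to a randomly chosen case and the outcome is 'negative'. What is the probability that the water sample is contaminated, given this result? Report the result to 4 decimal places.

P(H | E) ≈ 0.0626

Let H be the event that the water sample is contaminated. P(H) = 0.23, so P(¬H) = 0.77. With E the 'negative' result, P(E|H) = 0.19 and P(E|¬H) = 0.85.
P(E) = 0.19·0.23 + 0.85·0.77 = 0.043700 + 0.65450 = 0.69820.
By Bayes' theorem, P(H|E) = 0.043700 / 0.69820 = 0.0626.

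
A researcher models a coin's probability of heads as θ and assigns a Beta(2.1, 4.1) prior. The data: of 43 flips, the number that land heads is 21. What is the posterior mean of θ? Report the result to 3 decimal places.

Observing 21 successes and 22 failures updates Beta(2.1, 4.1) by adding the success and failure counts to the two shape parameters: α = 2.1+21 = 23.1, β = 4.1+22 = 26.1.
E[θ | data] = 23.1/(23.1+26.1) = 0.470.

Posterior mean ≈ 0.470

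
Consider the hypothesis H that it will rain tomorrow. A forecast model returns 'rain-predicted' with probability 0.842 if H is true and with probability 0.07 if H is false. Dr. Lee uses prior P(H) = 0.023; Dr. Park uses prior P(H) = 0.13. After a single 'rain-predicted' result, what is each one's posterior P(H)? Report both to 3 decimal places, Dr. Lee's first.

Dr. Lee: 0.221; Dr. Park: 0.643

P('+'|H) = 0.842, P('+'|¬H) = 0.07.
Dr. Lee: numerator 0.842·0.023 = 0.019366; evidence = 0.019366+0.07·0.977 = 0.087756; posterior = 0.221.
Dr. Park: numerator 0.842·0.13 = 0.10946; evidence = 0.10946+0.07·0.87 = 0.17036; posterior = 0.643.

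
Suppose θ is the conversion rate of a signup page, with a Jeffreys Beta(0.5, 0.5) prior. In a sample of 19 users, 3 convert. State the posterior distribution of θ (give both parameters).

Posterior: Beta(3.5, 16.5)

Observing 3 successes and 16 failures updates Beta(0.5, 0.5) by adding the success and failure counts to the two shape parameters: α = 0.5+3 = 3.5, β = 0.5+16 = 16.5.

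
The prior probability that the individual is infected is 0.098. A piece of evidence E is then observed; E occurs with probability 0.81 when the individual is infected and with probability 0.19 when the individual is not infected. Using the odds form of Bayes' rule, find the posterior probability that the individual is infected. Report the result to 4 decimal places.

Prior odds = 0.098/(1−0.098) = 0.10865. In log-odds, ln(0.10865) = -2.2196.
Add log likelihood ratio: ln(4.2632) = 1.4500.
Posterior log-odds = -0.76964, so posterior odds = exp(-0.76964) = 0.46318. Converting, P(H|E) = 0.46318/1.4632 = 0.3166.

Posterior probability ≈ 0.3166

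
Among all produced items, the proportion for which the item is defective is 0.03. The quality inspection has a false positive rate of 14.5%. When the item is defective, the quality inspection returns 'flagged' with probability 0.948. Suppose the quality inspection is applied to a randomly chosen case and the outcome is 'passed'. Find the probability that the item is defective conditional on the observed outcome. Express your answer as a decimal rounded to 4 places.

P(H | E) ≈ 0.0019

Write H for 'the item is defective'. Prior odds H:¬H = 0.03/0.97 = 0.030928. For the 'passed' outcome, the likelihood ratio is 0.052/0.855 = 0.060819.
Posterior odds = 0.030928 × 0.060819 = 0.0018810, so P(H|E) = 0.0018810/(1+0.0018810) = 0.0019.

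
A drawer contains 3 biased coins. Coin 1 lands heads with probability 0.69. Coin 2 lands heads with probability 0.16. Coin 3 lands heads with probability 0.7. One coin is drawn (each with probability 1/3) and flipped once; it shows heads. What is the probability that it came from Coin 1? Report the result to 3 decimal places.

Posterior probability ≈ 0.445

Tabulate prior·likelihood by source: [1] prior 0.333333, lik 0.69, product 0.2300; [2] prior 0.333333, lik 0.16, product 0.05333; [3] prior 0.333333, lik 0.7, product 0.2333.
Normalizing constant = 0.51667; the posterior for Coin 1 is its product over the sum, 0.2300/0.51667 = 0.445.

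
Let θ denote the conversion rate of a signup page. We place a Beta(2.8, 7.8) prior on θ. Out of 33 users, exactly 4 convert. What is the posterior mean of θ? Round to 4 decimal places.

Posterior mean ≈ 0.1560

The binomial likelihood is conjugate to the Beta prior: with 4 successes and 29 failures, the posterior is Beta(2.8+4, 7.8+29) = Beta(6.8, 36.8).
E[θ | data] = 6.8/(6.8+36.8) = 0.1560.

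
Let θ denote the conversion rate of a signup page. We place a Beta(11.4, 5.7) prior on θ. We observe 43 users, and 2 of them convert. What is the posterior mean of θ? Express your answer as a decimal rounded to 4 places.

Posterior mean ≈ 0.2230

The binomial likelihood is conjugate to the Beta prior: with 2 successes and 41 failures, the posterior is Beta(11.4+2, 5.7+41) = Beta(13.4, 46.7).
Posterior mean = α/(α+β) = 13.4/60.1 = 0.2230.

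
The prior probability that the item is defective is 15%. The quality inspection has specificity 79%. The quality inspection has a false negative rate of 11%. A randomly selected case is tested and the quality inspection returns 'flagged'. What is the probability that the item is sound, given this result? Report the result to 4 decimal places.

Write H for 'the item is defective'. Prior odds H:¬H = 0.15/0.85 = 0.17647. For the 'flagged' outcome, the likelihood ratio is 0.89/0.21 = 4.2381.
Posterior odds = 0.17647 × 4.2381 = 0.74790, so P(H|E) = 0.74790/(1+0.74790) = 0.4279. Then P(¬H|E) = 1 − 0.4279 = 0.5721.

P(¬H | E) ≈ 0.5721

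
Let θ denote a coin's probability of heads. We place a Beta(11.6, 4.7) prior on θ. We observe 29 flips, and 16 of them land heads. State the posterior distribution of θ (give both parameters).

Posterior: Beta(27.6, 17.7)

The binomial likelihood is conjugate to the Beta prior: with 16 successes and 13 failures, the posterior is Beta(11.6+16, 4.7+13) = Beta(27.6, 17.7).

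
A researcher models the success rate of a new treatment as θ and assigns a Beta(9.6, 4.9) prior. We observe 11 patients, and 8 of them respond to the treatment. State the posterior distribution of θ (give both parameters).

Posterior: Beta(17.6, 7.9)

Observing 8 successes and 3 failures updates Beta(9.6, 4.9) by adding the success and failure counts to the two shape parameters: α = 9.6+8 = 17.6, β = 4.9+3 = 7.9.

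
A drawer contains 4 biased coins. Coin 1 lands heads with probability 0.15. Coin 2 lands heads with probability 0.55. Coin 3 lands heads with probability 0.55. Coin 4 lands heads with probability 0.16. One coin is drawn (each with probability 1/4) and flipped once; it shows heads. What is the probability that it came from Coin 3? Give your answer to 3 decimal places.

Posterior probability ≈ 0.390

P(heads|C1) = 0.15; P(heads|C2) = 0.55; P(heads|C3) = 0.55; P(heads|C4) = 0.16.
Prior × likelihood for each source: 0.25·0.15=0.03750, 0.25·0.55=0.1375, 0.25·0.55=0.1375, 0.25·0.16=0.04000. Summing gives P(heads) = 0.35250.
P(Coin 3 | heads) = 0.1375 / 0.35250 = 0.390.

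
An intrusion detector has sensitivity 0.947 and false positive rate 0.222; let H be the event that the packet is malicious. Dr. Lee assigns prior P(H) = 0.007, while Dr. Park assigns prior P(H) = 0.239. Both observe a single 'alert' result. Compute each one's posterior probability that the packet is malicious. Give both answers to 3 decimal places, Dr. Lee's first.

The likelihood ratio for an 'alert' result is 0.947/0.222 = 4.2658.
Dr. Lee: prior odds 0.007/0.993 = 0.0070493; posterior odds 0.030071; posterior probability 0.029.
Dr. Park: prior odds 0.239/0.761 = 0.31406; posterior odds 1.3397; posterior probability 0.573.

Dr. Lee: 0.029; Dr. Park: 0.573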